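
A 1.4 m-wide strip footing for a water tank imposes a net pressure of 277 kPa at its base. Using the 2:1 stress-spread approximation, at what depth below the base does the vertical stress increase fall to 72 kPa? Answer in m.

2:1 spreading — at depth z the loaded area has grown by z in each plan dimension:
qB/(B+z) = Δσ_z ⇒ z = qB/Δσ_z − B = 277×1.4/72 − 1.4 = 3.986 m

z ≈ 3.99 m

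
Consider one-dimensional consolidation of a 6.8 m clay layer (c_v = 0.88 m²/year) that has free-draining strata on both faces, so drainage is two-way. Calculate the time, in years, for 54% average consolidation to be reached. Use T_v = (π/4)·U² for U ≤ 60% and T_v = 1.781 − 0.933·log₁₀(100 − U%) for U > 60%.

t ≈ 3.01 years

Drainage path length: H_d = H/2 = 3.4 m (double drainage).
U ≤ 60%: T_v = (π/4)·U² = (π/4)×0.54² = 0.22902.
t = T_v·H_d²/c_v = 0.22902×3.4²/0.88 = 3.008 years.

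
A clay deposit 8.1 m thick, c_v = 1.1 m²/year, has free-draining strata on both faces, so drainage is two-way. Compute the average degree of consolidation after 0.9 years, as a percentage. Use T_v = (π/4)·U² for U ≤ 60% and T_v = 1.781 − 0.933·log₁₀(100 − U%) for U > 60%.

U ≈ 27.7 %

Drainage path length: H_d = H/2 = 4.05 m (double drainage).
T_v = c_v·t/H_d² = 1.1×0.9/4.05² = 0.060357.
T_v = 0.060357 corresponds to the U ≤ 60% branch:
U = √(4T_v/π) = 0.2772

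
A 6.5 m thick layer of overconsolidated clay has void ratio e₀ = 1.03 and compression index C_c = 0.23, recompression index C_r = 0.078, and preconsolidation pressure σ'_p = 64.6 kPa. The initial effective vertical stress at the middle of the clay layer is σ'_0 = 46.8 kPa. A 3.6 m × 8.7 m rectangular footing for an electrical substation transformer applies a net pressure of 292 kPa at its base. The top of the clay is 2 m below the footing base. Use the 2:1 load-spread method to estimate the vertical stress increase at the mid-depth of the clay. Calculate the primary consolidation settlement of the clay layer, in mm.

Mid-depth of clay below the footing base: z = 2 + 6.5/2 = 5.25 m.
Stress increase at mid-clay by the 2:1 spreading method:
Δσ = qBL/((B+z)(L+z)) = 292×3.6×8.7/((3.6+5.25)(8.7+5.25)) = 74.078 kPa
Final effective stress: σ'_f = 46.8 + 74.078 = 120.88 kPa.
σ'_f = 120.88 > σ'_p = 64.6 kPa, so the stress path crosses the preconsolidation pressure — recompression up to σ'_p, then virgin compression beyond:
S_c = H/(1+e₀)·[C_r·log₁₀(σ'_p/σ'_0) + C_c·log₁₀(σ'_f/σ'_p)]
    = 6.5/2.03 × [0.078×log₁₀(64.6/46.8) + 0.23×log₁₀(120.88/64.6)]
    = 3.202 × [0.010919 + 0.062588] = 0.2354 m

S_c ≈ 235 mm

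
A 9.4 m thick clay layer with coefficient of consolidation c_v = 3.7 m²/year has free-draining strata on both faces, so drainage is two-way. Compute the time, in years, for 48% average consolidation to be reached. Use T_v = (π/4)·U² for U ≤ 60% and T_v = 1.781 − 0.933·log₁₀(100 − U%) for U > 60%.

t ≈ 1.08 years

Drainage path length: H_d = H/2 = 4.7 m (double drainage).
U ≤ 60%: T_v = (π/4)·U² = (π/4)×0.48² = 0.18096.
t = T_v·H_d²/c_v = 0.18096×4.7²/3.7 = 1.08 years.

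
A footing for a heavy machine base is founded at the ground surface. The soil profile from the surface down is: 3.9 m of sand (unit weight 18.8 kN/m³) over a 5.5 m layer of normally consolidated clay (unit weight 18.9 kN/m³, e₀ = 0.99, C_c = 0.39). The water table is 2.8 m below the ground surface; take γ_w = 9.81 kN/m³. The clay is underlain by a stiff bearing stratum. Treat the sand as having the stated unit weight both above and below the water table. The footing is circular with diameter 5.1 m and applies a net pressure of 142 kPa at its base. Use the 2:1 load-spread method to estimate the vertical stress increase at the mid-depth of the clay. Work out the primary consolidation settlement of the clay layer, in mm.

Mid-depth of clay below the ground surface: z = 3.9 + 5.5/2 = 6.65 m.
Total vertical stress at mid-clay: σ_v = 18.8×3.9 + 18.9×2.75 = 125.3 kPa.
Pore pressure: u = 9.81×(6.65 − 2.8) = 37.769 kPa.
Initial effective stress: σ'_0 = σ_v − u = 125.3 − 37.769 = 87.531 kPa.
Stress increase at mid-clay by the 2:1 spreading method:
Δσ ≈ qD²/(D+z)² = 142×5.1²/(5.1+6.65)² = 26.752 kPa
Final effective stress: σ'_f = σ'_0 + Δσ = 87.531 + 26.752 = 114.28 kPa.
Normally consolidated clay, so the full stress increment lies on the virgin compression line:
S_c = C_c·H/(1+e₀)·log₁₀(σ'_f/σ'_0) = 0.39×5.5/(1+0.99)×log₁₀(114.28/87.531)
    = 1.0779 × 0.11581 = 0.1248 m

S_c ≈ 125 mm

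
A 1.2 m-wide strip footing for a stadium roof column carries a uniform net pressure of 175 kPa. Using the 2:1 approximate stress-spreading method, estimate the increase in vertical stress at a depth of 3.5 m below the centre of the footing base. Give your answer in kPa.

By the 2:1 method the load spreads at 1 horizontal : 2 vertical, so at depth z the loaded area has grown by z in each plan dimension:
Δσ = qB/(B+z) = 175×1.2/(1.2+3.5) = 44.681 kPa

Δσ_z ≈ 44.7 kPa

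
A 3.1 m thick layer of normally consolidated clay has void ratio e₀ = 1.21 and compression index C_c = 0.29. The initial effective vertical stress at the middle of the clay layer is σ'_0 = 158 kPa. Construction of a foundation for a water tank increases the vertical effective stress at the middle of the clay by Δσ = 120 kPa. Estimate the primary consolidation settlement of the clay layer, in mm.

Final effective stress: σ'_f = σ'_0 + Δσ = 158 + 120 = 278 kPa.
Normally consolidated clay, so the full stress increment lies on the virgin compression line:
S_c = C_c·H/(1+e₀)·log₁₀(σ'_f/σ'_0) = 0.29×3.1/(1+1.21)×log₁₀(278/158)
    = 0.40679 × 0.24539 = 0.09982 m

S_c ≈ 99.8 mm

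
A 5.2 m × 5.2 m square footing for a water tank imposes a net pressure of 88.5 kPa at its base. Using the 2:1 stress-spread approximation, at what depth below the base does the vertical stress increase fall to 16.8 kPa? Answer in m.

z ≈ 6.73 m

2:1 spreading — at depth z the loaded area has grown by z in each plan dimension:
qB²/(B+z)² = Δσ_z ⇒ z = B(√(q/Δσ_z) − 1) = 5.2×(√(88.5/16.8) − 1) = 6.735 m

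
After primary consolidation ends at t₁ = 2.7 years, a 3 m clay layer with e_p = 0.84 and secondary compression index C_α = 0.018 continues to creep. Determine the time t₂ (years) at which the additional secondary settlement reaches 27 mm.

t₂ ≈ 22.5 years

S_s = C_α·H/(1+e_p)·log₁₀(t₂/t₁) ⇒ log₁₀(t₂/t₁) = S_s·(1+e_p)/(C_α·H).
log₁₀(t₂/t₁) = 0.027 × (1+0.84) / (0.018×3) = 0.92
t₂ = t₁ × 10^0.92 = 2.7 × 8.318 = 22.46 years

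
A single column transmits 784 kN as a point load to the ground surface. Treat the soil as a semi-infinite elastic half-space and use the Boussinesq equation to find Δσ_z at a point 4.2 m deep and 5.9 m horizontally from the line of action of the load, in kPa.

Boussinesq vertical stress below a point load on an elastic half-space:
Δσ_z = 3P/(2πz²) · [1 + (r/z)²]^(−5/2)
r/z = 5.9/4.2 = 1.4048; [1+(r/z)²]^(−5/2) = 0.065597.
Δσ_z = 3×784/(2π×4.2²) × 0.065597 = 21.221 × 0.065597 = 1.392 kPa

Δσ_z ≈ 1.39 kPa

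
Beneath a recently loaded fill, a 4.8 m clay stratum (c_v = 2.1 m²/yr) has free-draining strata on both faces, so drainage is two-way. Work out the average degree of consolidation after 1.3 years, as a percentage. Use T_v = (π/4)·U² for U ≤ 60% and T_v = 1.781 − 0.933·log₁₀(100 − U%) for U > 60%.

U ≈ 74.8 %

Drainage path length: H_d = H/2 = 2.4 m (double drainage).
T_v = c_v·t/H_d² = 2.1×1.3/2.4² = 0.47396.
T_v = 0.47396 corresponds to the U > 60% branch:
U = 1 − 10^((1.781 − T_v)/0.933)/100 = 0.7483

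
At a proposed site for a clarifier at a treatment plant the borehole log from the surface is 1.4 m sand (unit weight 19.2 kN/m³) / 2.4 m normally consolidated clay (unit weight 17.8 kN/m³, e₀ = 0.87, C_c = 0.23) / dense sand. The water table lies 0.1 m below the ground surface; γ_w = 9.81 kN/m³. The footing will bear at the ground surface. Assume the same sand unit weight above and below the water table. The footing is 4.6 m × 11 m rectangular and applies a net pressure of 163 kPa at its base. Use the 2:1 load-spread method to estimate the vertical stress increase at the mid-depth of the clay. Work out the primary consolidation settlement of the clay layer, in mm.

Mid-depth of clay below the ground surface: z = 1.4 + 2.4/2 = 2.6 m.
Total vertical stress at mid-clay: σ_v = 19.2×1.4 + 17.8×1.2 = 48.24 kPa.
Pore pressure: u = 9.81×(2.6 − 0.1) = 24.525 kPa.
Initial effective stress: σ'_0 = σ_v − u = 48.24 − 24.525 = 23.715 kPa.
Stress increase at mid-clay by the 2:1 spreading method:
Δσ = qBL/((B+z)(L+z)) = 163×4.6×11/((4.6+2.6)(11+2.6)) = 84.23 kPa
Final effective stress: σ'_f = σ'_0 + Δσ = 23.715 + 84.23 = 107.95 kPa.
Normally consolidated clay, so the full stress increment lies on the virgin compression line:
S_c = C_c·H/(1+e₀)·log₁₀(σ'_f/σ'_0) = 0.23×2.4/(1+0.87)×log₁₀(107.95/23.715)
    = 0.29519 × 0.6582 = 0.1943 m

S_c ≈ 194 mm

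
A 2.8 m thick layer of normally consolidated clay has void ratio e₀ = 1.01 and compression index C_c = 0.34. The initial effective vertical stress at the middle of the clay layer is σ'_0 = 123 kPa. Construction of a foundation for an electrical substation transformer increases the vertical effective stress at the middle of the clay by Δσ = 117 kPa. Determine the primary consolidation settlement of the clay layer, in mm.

Final effective stress: σ'_f = σ'_0 + Δσ = 123 + 117 = 240 kPa.
Normally consolidated clay, so the full stress increment lies on the virgin compression line:
S_c = C_c·H/(1+e₀)·log₁₀(σ'_f/σ'_0) = 0.34×2.8/(1+1.01)×log₁₀(240/123)
    = 0.47363 × 0.29031 = 0.1375 m

S_c ≈ 137 mm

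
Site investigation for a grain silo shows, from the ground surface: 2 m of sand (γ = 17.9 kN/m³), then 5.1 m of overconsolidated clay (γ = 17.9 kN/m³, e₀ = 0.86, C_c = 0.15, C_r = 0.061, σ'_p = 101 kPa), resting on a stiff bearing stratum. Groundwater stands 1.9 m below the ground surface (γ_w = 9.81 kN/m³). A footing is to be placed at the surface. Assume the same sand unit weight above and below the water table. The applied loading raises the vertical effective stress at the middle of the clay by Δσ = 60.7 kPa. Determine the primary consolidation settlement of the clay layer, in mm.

Mid-depth of clay below the ground surface: z = 2 + 5.1/2 = 4.55 m.
Total vertical stress at mid-clay: σ_v = 17.9×2 + 17.9×2.55 = 81.445 kPa.
Pore pressure: u = 9.81×(4.55 − 1.9) = 25.997 kPa.
Initial effective stress: σ'_0 = σ_v − u = 81.445 − 25.997 = 55.448 kPa.
Final effective stress: σ'_f = 55.448 + 60.7 = 116.15 kPa.
σ'_f = 116.15 > σ'_p = 101 kPa, so the stress path crosses the preconsolidation pressure — recompression up to σ'_p, then virgin compression beyond:
S_c = H/(1+e₀)·[C_r·log₁₀(σ'_p/σ'_0) + C_c·log₁₀(σ'_f/σ'_p)]
    = 5.1/1.86 × [0.061×log₁₀(101/55.448) + 0.15×log₁₀(116.15/101)]
    = 2.7419 × [0.015887 + 0.0091047] = 0.06852 m

S_c ≈ 68.5 mm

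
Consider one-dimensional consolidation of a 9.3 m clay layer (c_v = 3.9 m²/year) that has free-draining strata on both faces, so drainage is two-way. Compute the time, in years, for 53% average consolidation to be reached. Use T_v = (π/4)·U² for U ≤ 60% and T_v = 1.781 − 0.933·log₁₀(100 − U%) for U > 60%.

t ≈ 1.22 years

Drainage path length: H_d = H/2 = 4.65 m (double drainage).
U ≤ 60%: T_v = (π/4)·U² = (π/4)×0.53² = 0.22062.
t = T_v·H_d²/c_v = 0.22062×4.65²/3.9 = 1.223 years.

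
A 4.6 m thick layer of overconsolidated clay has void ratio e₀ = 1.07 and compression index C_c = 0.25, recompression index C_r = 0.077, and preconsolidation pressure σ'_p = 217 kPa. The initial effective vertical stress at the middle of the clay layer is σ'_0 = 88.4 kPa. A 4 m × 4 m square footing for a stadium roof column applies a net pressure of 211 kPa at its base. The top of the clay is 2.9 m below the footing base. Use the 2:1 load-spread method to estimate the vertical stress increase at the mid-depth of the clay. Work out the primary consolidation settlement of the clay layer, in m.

Mid-depth of clay below the footing base: z = 2.9 + 4.6/2 = 5.2 m.
Stress increase at mid-clay by the 2:1 spreading method:
Δσ = qBL/((B+z)(L+z)) = 211×4×4/((4+5.2)(4+5.2)) = 39.887 kPa
Final effective stress: σ'_f = 88.4 + 39.887 = 128.29 kPa.
σ'_f = 128.29 ≤ σ'_p = 217 kPa, so the clay remains overconsolidated and only the recompression index applies:
S_c = C_r·H/(1+e₀)·log₁₀(σ'_f/σ'_0) = 0.077×4.6/2.07×log₁₀(128.29/88.4)
    = 0.17111 × 0.16174 = 0.02768 m

S_c ≈ 0.0277 m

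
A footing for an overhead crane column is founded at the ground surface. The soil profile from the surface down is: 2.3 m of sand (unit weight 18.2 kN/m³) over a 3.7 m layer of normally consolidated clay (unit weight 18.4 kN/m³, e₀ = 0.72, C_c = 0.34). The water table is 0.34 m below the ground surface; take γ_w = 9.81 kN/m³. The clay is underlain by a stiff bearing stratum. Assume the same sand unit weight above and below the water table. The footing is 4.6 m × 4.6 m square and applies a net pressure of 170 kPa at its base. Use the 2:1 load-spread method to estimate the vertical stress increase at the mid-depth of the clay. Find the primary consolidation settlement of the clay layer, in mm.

S_c ≈ 253 mm

Mid-depth of clay below the ground surface: z = 2.3 + 3.7/2 = 4.15 m.
Total vertical stress at mid-clay: σ_v = 18.2×2.3 + 18.4×1.85 = 75.9 kPa.
Pore pressure: u = 9.81×(4.15 − 0.34) = 37.376 kPa.
Initial effective stress: σ'_0 = σ_v − u = 75.9 − 37.376 = 38.524 kPa.
Stress increase at mid-clay by the 2:1 spreading method:
Δσ = qBL/((B+z)(L+z)) = 170×4.6×4.6/((4.6+4.15)(4.6+4.15)) = 46.984 kPa
Final effective stress: σ'_f = σ'_0 + Δσ = 38.524 + 46.984 = 85.508 kPa.
Normally consolidated clay, so the full stress increment lies on the virgin compression line:
S_c = C_c·H/(1+e₀)·log₁₀(σ'_f/σ'_0) = 0.34×3.7/(1+0.72)×log₁₀(85.508/38.524)
    = 0.7314 × 0.34628 = 0.2533 m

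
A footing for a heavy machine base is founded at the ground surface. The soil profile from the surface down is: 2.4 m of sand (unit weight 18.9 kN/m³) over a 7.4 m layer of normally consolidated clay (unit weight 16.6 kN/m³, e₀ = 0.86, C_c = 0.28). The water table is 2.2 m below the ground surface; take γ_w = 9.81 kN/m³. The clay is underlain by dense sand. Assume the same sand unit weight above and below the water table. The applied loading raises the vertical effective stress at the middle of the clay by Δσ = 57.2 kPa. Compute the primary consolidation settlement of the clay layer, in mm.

S_c ≈ 294 mm

Mid-depth of clay below the ground surface: z = 2.4 + 7.4/2 = 6.1 m.
Total vertical stress at mid-clay: σ_v = 18.9×2.4 + 16.6×3.7 = 106.78 kPa.
Pore pressure: u = 9.81×(6.1 − 2.2) = 38.259 kPa.
Initial effective stress: σ'_0 = σ_v − u = 106.78 − 38.259 = 68.521 kPa.
Final effective stress: σ'_f = σ'_0 + Δσ = 68.521 + 57.2 = 125.72 kPa.
Normally consolidated clay, so the full stress increment lies on the virgin compression line:
S_c = C_c·H/(1+e₀)·log₁₀(σ'_f/σ'_0) = 0.28×7.4/(1+0.86)×log₁₀(125.72/68.521)
    = 1.114 × 0.26358 = 0.2936 m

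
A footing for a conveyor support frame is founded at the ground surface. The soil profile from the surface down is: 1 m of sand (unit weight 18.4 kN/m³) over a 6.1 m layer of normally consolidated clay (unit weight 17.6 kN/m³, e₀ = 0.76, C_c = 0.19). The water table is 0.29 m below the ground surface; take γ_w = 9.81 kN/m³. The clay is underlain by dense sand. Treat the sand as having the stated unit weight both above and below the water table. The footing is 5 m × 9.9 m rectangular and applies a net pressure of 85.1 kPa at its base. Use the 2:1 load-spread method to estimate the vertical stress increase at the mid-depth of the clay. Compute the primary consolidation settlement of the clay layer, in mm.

S_c ≈ 191 mm

Mid-depth of clay below the ground surface: z = 1 + 6.1/2 = 4.05 m.
Total vertical stress at mid-clay: σ_v = 18.4×1 + 17.6×3.05 = 72.08 kPa.
Pore pressure: u = 9.81×(4.05 − 0.29) = 36.886 kPa.
Initial effective stress: σ'_0 = σ_v − u = 72.08 − 36.886 = 35.194 kPa.
Stress increase at mid-clay by the 2:1 spreading method:
Δσ = qBL/((B+z)(L+z)) = 85.1×5×9.9/((5+4.05)(9.9+4.05)) = 33.367 kPa
Final effective stress: σ'_f = σ'_0 + Δσ = 35.194 + 33.367 = 68.561 kPa.
Normally consolidated clay, so the full stress increment lies on the virgin compression line:
S_c = C_c·H/(1+e₀)·log₁₀(σ'_f/σ'_0) = 0.19×6.1/(1+0.76)×log₁₀(68.561/35.194)
    = 0.65852 × 0.28961 = 0.1907 m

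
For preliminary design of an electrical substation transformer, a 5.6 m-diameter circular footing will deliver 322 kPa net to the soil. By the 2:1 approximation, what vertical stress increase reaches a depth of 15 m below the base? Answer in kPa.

Δσ_z ≈ 23.8 kPa

By the 2:1 method the load spreads at 1 horizontal : 2 vertical, so at depth z the loaded area has grown by z in each plan dimension:
Δσ ≈ qD²/(D+z)² = 322×5.6²/(5.6+15)² = 23.796 kPa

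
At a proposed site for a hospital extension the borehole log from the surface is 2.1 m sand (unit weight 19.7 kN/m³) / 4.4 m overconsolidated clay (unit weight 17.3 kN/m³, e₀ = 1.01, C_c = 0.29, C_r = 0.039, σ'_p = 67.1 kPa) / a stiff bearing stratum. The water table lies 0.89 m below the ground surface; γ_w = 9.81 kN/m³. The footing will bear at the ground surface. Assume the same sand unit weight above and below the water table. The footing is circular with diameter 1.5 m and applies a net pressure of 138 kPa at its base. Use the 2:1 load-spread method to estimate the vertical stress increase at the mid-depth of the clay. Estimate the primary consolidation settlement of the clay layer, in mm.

S_c ≈ 6.78 mm

Mid-depth of clay below the ground surface: z = 2.1 + 4.4/2 = 4.3 m.
Total vertical stress at mid-clay: σ_v = 19.7×2.1 + 17.3×2.2 = 79.43 kPa.
Pore pressure: u = 9.81×(4.3 − 0.89) = 33.452 kPa.
Initial effective stress: σ'_0 = σ_v − u = 79.43 − 33.452 = 45.978 kPa.
Stress increase at mid-clay by the 2:1 spreading method:
Δσ ≈ qD²/(D+z)² = 138×1.5²/(1.5+4.3)² = 9.2301 kPa
Final effective stress: σ'_f = 45.978 + 9.2301 = 55.208 kPa.
σ'_f = 55.208 ≤ σ'_p = 67.1 kPa, so the clay remains overconsolidated and only the recompression index applies:
S_c = C_r·H/(1+e₀)·log₁₀(σ'_f/σ'_0) = 0.039×4.4/2.01×log₁₀(55.208/45.978)
    = 0.085375 × 0.079452 = 0.006783 m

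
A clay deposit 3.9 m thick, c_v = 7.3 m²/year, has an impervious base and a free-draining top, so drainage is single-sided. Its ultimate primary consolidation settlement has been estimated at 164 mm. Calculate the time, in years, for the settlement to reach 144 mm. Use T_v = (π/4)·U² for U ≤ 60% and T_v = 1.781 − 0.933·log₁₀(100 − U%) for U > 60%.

Drainage path length: H_d = H = 3.9 m (single drainage).
U = S(t)/S_ult = 144/164 = 0.878.
U > 60%: T_v = 1.781 − 0.933·log₁₀(100 − 87.805) = 0.76759.
t = T_v·H_d²/c_v = 0.76759×3.9²/7.3 = 1.599 years.

t ≈ 1.6 years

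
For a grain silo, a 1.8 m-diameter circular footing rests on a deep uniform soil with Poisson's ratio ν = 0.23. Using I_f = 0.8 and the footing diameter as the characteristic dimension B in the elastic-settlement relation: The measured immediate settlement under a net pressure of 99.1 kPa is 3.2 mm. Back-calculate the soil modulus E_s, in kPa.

S_e = q·B·(1−ν²)/E_s · I_f  ⇒  E_s = q·B·(1−ν²)·I_f / S_e.
E_s = 99.1 × 1.8 × 0.9471 × 0.8 / 0.0032 = 42240 kPa

E_s ≈ 42200 kPa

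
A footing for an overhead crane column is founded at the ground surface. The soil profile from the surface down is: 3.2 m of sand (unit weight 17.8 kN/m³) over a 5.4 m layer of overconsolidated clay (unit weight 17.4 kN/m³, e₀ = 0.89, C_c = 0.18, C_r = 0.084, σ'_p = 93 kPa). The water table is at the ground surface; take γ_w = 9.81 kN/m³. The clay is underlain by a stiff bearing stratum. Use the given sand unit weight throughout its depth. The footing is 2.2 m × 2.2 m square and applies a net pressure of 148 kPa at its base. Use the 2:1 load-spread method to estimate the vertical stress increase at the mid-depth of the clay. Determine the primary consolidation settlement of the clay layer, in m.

S_c ≈ 0.0222 m

Mid-depth of clay below the ground surface: z = 3.2 + 5.4/2 = 5.9 m.
Total vertical stress at mid-clay: σ_v = 17.8×3.2 + 17.4×2.7 = 103.94 kPa.
Pore pressure: u = 9.81×(5.9 − 0) = 57.879 kPa.
Initial effective stress: σ'_0 = σ_v − u = 103.94 − 57.879 = 46.061 kPa.
Stress increase at mid-clay by the 2:1 spreading method:
Δσ = qBL/((B+z)(L+z)) = 148×2.2×2.2/((2.2+5.9)(2.2+5.9)) = 10.918 kPa
Final effective stress: σ'_f = 46.061 + 10.918 = 56.979 kPa.
σ'_f = 56.979 ≤ σ'_p = 93 kPa, so the clay remains overconsolidated and only the recompression index applies:
S_c = C_r·H/(1+e₀)·log₁₀(σ'_f/σ'_0) = 0.084×5.4/1.89×log₁₀(56.979/46.061)
    = 0.24 × 0.092381 = 0.02217 m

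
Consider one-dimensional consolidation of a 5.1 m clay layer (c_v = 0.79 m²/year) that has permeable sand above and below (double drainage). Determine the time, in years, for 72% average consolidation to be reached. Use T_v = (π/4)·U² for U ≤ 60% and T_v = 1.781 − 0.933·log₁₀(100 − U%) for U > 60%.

Drainage path length: H_d = H/2 = 2.55 m (double drainage).
U > 60%: T_v = 1.781 − 0.933·log₁₀(100 − 72) = 0.4308.
t = T_v·H_d²/c_v = 0.4308×2.55²/0.79 = 3.546 years.

t ≈ 3.55 years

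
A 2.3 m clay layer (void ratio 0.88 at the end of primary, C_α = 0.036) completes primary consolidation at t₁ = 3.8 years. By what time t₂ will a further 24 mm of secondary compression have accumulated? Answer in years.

t₂ ≈ 13.3 years

S_s = C_α·H/(1+e_p)·log₁₀(t₂/t₁) ⇒ log₁₀(t₂/t₁) = S_s·(1+e_p)/(C_α·H).
log₁₀(t₂/t₁) = 0.024 × (1+0.88) / (0.036×2.3) = 0.5449
t₂ = t₁ × 10^0.5449 = 3.8 × 3.507 = 13.33 years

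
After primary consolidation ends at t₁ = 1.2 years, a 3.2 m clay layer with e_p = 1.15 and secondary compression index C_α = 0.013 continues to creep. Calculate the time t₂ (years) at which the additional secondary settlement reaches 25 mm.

t₂ ≈ 23.5 years

S_s = C_α·H/(1+e_p)·log₁₀(t₂/t₁) ⇒ log₁₀(t₂/t₁) = S_s·(1+e_p)/(C_α·H).
log₁₀(t₂/t₁) = 0.025 × (1+1.15) / (0.013×3.2) = 1.292
t₂ = t₁ × 10^1.292 = 1.2 × 19.59 = 23.51 years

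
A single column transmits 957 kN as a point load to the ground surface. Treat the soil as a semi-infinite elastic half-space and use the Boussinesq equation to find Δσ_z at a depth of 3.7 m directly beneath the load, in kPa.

Δσ_z ≈ 33.4 kPa

Boussinesq vertical stress below a point load on an elastic half-space:
Δσ_z = 3P/(2πz²) · [1 + (r/z)²]^(−5/2)
r/z = 0/3.7 = 0; [1+(r/z)²]^(−5/2) = 1.
Δσ_z = 3×957/(2π×3.7²) × 1 = 33.377 × 1 = 33.38 kPa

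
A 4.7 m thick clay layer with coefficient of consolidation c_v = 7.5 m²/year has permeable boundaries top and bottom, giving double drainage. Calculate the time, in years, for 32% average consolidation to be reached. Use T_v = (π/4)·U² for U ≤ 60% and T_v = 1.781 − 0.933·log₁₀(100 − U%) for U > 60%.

t ≈ 0.0592 years

Drainage path length: H_d = H/2 = 2.35 m (double drainage).
U ≤ 60%: T_v = (π/4)·U² = (π/4)×0.32² = 0.080425.
t = T_v·H_d²/c_v = 0.080425×2.35²/7.5 = 0.05922 years.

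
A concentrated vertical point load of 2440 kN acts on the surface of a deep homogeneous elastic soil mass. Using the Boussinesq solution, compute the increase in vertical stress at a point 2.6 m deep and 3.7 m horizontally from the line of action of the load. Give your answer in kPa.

Δσ_z ≈ 10.8 kPa

Boussinesq vertical stress below a point load on an elastic half-space:
Δσ_z = 3P/(2πz²) · [1 + (r/z)²]^(−5/2)
r/z = 3.7/2.6 = 1.4231; [1+(r/z)²]^(−5/2) = 0.062825.
Δσ_z = 3×2440/(2π×2.6²) × 0.062825 = 172.34 × 0.062825 = 10.83 kPa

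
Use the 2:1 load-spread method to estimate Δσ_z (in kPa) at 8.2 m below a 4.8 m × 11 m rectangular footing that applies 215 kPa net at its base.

By the 2:1 method the load spreads at 1 horizontal : 2 vertical, so at depth z the loaded area has grown by z in each plan dimension:
Δσ = qBL/((B+z)(L+z)) = 215×4.8×11/((4.8+8.2)(11+8.2)) = 45.481 kPa

Δσ_z ≈ 45.5 kPa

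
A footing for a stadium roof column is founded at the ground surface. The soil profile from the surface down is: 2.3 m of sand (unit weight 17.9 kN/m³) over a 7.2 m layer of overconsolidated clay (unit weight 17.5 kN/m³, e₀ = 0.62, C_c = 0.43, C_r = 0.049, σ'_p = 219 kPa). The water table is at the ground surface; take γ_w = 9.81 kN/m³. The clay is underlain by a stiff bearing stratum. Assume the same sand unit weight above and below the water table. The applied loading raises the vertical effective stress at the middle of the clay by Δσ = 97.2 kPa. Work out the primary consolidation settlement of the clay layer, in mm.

S_c ≈ 107 mm

Mid-depth of clay below the ground surface: z = 2.3 + 7.2/2 = 5.9 m.
Total vertical stress at mid-clay: σ_v = 17.9×2.3 + 17.5×3.6 = 104.17 kPa.
Pore pressure: u = 9.81×(5.9 − 0) = 57.879 kPa.
Initial effective stress: σ'_0 = σ_v − u = 104.17 − 57.879 = 46.291 kPa.
Final effective stress: σ'_f = 46.291 + 97.2 = 143.49 kPa.
σ'_f = 143.49 ≤ σ'_p = 219 kPa, so the clay remains overconsolidated and only the recompression index applies:
S_c = C_r·H/(1+e₀)·log₁₀(σ'_f/σ'_0) = 0.049×7.2/1.62×log₁₀(143.49/46.291)
    = 0.21778 × 0.49133 = 0.107 m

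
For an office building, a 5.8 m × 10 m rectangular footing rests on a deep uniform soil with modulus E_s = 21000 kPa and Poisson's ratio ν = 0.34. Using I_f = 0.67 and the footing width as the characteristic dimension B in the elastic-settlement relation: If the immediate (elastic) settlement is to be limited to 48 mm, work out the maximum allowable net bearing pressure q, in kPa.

S_e = q·B·(1−ν²)/E_s · I_f  ⇒  q = S_e·E_s / (B·(1−ν²)·I_f).
q = 0.048 × 21000 / (5.8 × 0.8844 × 0.67) = 293.3 kPa

q ≈ 293 kPa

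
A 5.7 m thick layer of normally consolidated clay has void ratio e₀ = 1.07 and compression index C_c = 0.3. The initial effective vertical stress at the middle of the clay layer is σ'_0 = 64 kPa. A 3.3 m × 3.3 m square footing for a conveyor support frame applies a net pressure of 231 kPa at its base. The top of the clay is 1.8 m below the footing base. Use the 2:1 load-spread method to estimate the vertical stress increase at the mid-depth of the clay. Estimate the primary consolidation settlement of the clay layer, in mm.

S_c ≈ 173 mm

Mid-depth of clay below the footing base: z = 1.8 + 5.7/2 = 4.65 m.
Stress increase at mid-clay by the 2:1 spreading method:
Δσ = qBL/((B+z)(L+z)) = 231×3.3×3.3/((3.3+4.65)(3.3+4.65)) = 39.802 kPa
Final effective stress: σ'_f = σ'_0 + Δσ = 64 + 39.802 = 103.8 kPa.
Normally consolidated clay, so the full stress increment lies on the virgin compression line:
S_c = C_c·H/(1+e₀)·log₁₀(σ'_f/σ'_0) = 0.3×5.7/(1+1.07)×log₁₀(103.8/64)
    = 0.82609 × 0.21002 = 0.1735 m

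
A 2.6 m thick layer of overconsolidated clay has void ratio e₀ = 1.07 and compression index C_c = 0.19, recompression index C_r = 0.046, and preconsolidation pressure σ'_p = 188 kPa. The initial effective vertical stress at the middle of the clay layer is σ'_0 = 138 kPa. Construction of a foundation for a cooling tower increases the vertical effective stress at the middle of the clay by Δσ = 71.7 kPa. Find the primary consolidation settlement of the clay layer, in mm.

S_c ≈ 19.1 mm

Final effective stress: σ'_f = 138 + 71.7 = 209.7 kPa.
σ'_f = 209.7 > σ'_p = 188 kPa, so the stress path crosses the preconsolidation pressure — recompression up to σ'_p, then virgin compression beyond:
S_c = H/(1+e₀)·[C_r·log₁₀(σ'_p/σ'_0) + C_c·log₁₀(σ'_f/σ'_p)]
    = 2.6/2.07 × [0.046×log₁₀(188/138) + 0.19×log₁₀(209.7/188)]
    = 1.256 × [0.0061768 + 0.0090137] = 0.01908 m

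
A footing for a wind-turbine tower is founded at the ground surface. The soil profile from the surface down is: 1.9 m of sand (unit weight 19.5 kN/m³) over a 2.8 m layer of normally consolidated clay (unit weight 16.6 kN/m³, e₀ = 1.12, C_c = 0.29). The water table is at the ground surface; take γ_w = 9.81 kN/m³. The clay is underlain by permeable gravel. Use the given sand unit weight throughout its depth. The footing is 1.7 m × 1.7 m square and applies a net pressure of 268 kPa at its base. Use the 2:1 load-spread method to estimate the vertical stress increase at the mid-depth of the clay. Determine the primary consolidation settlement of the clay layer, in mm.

S_c ≈ 124 mm

Mid-depth of clay below the ground surface: z = 1.9 + 2.8/2 = 3.3 m.
Total vertical stress at mid-clay: σ_v = 19.5×1.9 + 16.6×1.4 = 60.29 kPa.
Pore pressure: u = 9.81×(3.3 − 0) = 32.373 kPa.
Initial effective stress: σ'_0 = σ_v − u = 60.29 − 32.373 = 27.917 kPa.
Stress increase at mid-clay by the 2:1 spreading method:
Δσ = qBL/((B+z)(L+z)) = 268×1.7×1.7/((1.7+3.3)(1.7+3.3)) = 30.981 kPa
Final effective stress: σ'_f = σ'_0 + Δσ = 27.917 + 30.981 = 58.898 kPa.
Normally consolidated clay, so the full stress increment lies on the virgin compression line:
S_c = C_c·H/(1+e₀)·log₁₀(σ'_f/σ'_0) = 0.29×2.8/(1+1.12)×log₁₀(58.898/27.917)
    = 0.38302 × 0.32423 = 0.1242 m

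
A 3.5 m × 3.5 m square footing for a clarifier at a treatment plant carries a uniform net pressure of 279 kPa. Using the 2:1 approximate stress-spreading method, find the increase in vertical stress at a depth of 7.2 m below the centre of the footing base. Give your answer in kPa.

Δσ_z ≈ 29.9 kPa

By the 2:1 method the load spreads at 1 horizontal : 2 vertical, so at depth z the loaded area has grown by z in each plan dimension:
Δσ = qBL/((B+z)(L+z)) = 279×3.5×3.5/((3.5+7.2)(3.5+7.2)) = 29.852 kPa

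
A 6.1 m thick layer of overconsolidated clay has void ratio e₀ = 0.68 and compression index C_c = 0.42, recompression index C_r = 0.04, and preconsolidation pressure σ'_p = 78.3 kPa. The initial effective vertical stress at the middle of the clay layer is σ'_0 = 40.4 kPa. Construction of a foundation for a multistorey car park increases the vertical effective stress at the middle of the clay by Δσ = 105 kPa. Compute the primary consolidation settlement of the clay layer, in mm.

S_c ≈ 452 mm

Final effective stress: σ'_f = 40.4 + 105 = 145.4 kPa.
σ'_f = 145.4 > σ'_p = 78.3 kPa, so the stress path crosses the preconsolidation pressure — recompression up to σ'_p, then virgin compression beyond:
S_c = H/(1+e₀)·[C_r·log₁₀(σ'_p/σ'_0) + C_c·log₁₀(σ'_f/σ'_p)]
    = 6.1/1.68 × [0.04×log₁₀(78.3/40.4) + 0.42×log₁₀(145.4/78.3)]
    = 3.631 × [0.011495 + 0.1129] = 0.4517 m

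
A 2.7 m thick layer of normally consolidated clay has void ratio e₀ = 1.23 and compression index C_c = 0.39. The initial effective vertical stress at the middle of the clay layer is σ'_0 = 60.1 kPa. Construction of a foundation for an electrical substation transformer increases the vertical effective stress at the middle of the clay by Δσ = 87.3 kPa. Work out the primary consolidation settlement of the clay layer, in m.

S_c ≈ 0.184 m

Final effective stress: σ'_f = σ'_0 + Δσ = 60.1 + 87.3 = 147.4 kPa.
Normally consolidated clay, so the full stress increment lies on the virgin compression line:
S_c = C_c·H/(1+e₀)·log₁₀(σ'_f/σ'_0) = 0.39×2.7/(1+1.23)×log₁₀(147.4/60.1)
    = 0.4722 × 0.38962 = 0.184 m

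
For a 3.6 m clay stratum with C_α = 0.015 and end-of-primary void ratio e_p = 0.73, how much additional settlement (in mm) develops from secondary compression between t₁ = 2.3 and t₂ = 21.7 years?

S_s ≈ 30.4 mm

Secondary compression: S_s = C_α·H/(1+e_p)·log₁₀(t₂/t₁)
S_s = 0.015×3.6/(1+0.73)×log₁₀(21.7/2.3)
    = 0.03121 × 0.9747 = 0.03043 m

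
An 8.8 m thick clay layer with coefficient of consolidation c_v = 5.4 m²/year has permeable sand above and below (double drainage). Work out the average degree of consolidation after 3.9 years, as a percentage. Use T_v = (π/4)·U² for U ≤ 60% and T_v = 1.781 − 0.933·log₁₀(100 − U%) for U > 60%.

Drainage path length: H_d = H/2 = 4.4 m (double drainage).
T_v = c_v·t/H_d² = 5.4×3.9/4.4² = 1.0878.
T_v = 1.0878 corresponds to the U > 60% branch:
U = 1 − 10^((1.781 − T_v)/0.933)/100 = 0.9447

U ≈ 94.5 %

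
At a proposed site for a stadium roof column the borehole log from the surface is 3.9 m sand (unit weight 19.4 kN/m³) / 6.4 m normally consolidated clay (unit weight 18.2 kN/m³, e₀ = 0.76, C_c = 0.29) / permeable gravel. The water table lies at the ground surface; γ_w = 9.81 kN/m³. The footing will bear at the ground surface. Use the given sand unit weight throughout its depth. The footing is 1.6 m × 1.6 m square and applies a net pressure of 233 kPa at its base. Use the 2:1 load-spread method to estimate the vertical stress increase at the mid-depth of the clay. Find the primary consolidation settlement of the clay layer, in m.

S_c ≈ 0.053 m

Mid-depth of clay below the ground surface: z = 3.9 + 6.4/2 = 7.1 m.
Total vertical stress at mid-clay: σ_v = 19.4×3.9 + 18.2×3.2 = 133.9 kPa.
Pore pressure: u = 9.81×(7.1 − 0) = 69.651 kPa.
Initial effective stress: σ'_0 = σ_v − u = 133.9 − 69.651 = 64.249 kPa.
Stress increase at mid-clay by the 2:1 spreading method:
Δσ = qBL/((B+z)(L+z)) = 233×1.6×1.6/((1.6+7.1)(1.6+7.1)) = 7.8806 kPa
Final effective stress: σ'_f = σ'_0 + Δσ = 64.249 + 7.8806 = 72.13 kPa.
Normally consolidated clay, so the full stress increment lies on the virgin compression line:
S_c = C_c·H/(1+e₀)·log₁₀(σ'_f/σ'_0) = 0.29×6.4/(1+0.76)×log₁₀(72.13/64.249)
    = 1.0545 × 0.05025 = 0.05299 m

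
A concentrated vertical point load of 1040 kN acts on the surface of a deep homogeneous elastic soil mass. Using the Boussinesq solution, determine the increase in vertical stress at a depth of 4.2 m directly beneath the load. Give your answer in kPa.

Δσ_z ≈ 28.1 kPa

Boussinesq vertical stress below a point load on an elastic half-space:
Δσ_z = 3P/(2πz²) · [1 + (r/z)²]^(−5/2)
r/z = 0/4.2 = 0; [1+(r/z)²]^(−5/2) = 1.
Δσ_z = 3×1040/(2π×4.2²) × 1 = 28.15 × 1 = 28.15 kPa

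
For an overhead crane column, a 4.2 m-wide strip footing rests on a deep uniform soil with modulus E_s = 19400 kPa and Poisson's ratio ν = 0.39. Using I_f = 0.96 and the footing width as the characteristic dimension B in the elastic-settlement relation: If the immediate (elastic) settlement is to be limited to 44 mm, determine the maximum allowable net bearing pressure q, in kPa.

q ≈ 250 kPa

S_e = q·B·(1−ν²)/E_s · I_f  ⇒  q = S_e·E_s / (B·(1−ν²)·I_f).
q = 0.044 × 19400 / (4.2 × 0.8479 × 0.96) = 249.7 kPa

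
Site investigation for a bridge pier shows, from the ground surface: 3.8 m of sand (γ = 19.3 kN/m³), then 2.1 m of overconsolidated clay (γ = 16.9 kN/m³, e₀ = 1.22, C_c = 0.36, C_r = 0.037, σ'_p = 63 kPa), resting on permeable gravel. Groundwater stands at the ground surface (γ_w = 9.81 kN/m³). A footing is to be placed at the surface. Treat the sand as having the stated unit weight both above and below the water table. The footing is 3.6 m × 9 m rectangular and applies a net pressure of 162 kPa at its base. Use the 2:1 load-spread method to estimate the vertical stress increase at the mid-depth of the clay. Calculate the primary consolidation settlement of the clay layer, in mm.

S_c ≈ 55.7 mm

Mid-depth of clay below the ground surface: z = 3.8 + 2.1/2 = 4.85 m.
Total vertical stress at mid-clay: σ_v = 19.3×3.8 + 16.9×1.05 = 91.085 kPa.
Pore pressure: u = 9.81×(4.85 − 0) = 47.578 kPa.
Initial effective stress: σ'_0 = σ_v − u = 91.085 − 47.578 = 43.507 kPa.
Stress increase at mid-clay by the 2:1 spreading method:
Δσ = qBL/((B+z)(L+z)) = 162×3.6×9/((3.6+4.85)(9+4.85)) = 44.849 kPa
Final effective stress: σ'_f = 43.507 + 44.849 = 88.356 kPa.
σ'_f = 88.356 > σ'_p = 63 kPa, so the stress path crosses the preconsolidation pressure — recompression up to σ'_p, then virgin compression beyond:
S_c = H/(1+e₀)·[C_r·log₁₀(σ'_p/σ'_0) + C_c·log₁₀(σ'_f/σ'_p)]
    = 2.1/2.22 × [0.037×log₁₀(63/43.507) + 0.36×log₁₀(88.356/63)]
    = 0.94595 × [0.0059489 + 0.052882] = 0.05565 m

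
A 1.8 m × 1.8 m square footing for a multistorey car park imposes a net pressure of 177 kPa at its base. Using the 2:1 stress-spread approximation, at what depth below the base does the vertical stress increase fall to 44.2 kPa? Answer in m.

2:1 spreading — at depth z the loaded area has grown by z in each plan dimension:
qB²/(B+z)² = Δσ_z ⇒ z = B(√(q/Δσ_z) − 1) = 1.8×(√(177/44.2) − 1) = 1.802 m

z ≈ 1.8 m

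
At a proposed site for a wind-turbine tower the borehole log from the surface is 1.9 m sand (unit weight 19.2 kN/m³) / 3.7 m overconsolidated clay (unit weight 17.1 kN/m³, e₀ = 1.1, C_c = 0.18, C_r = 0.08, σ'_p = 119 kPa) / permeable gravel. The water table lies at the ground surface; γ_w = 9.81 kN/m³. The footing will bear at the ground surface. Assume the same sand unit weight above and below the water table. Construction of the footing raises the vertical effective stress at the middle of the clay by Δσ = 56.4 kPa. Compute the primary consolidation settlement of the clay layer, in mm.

S_c ≈ 63 mm

Mid-depth of clay below the ground surface: z = 1.9 + 3.7/2 = 3.75 m.
Total vertical stress at mid-clay: σ_v = 19.2×1.9 + 17.1×1.85 = 68.115 kPa.
Pore pressure: u = 9.81×(3.75 − 0) = 36.788 kPa.
Initial effective stress: σ'_0 = σ_v − u = 68.115 − 36.788 = 31.327 kPa.
Final effective stress: σ'_f = 31.327 + 56.4 = 87.727 kPa.
σ'_f = 87.727 ≤ σ'_p = 119 kPa, so the clay remains overconsolidated and only the recompression index applies:
S_c = C_r·H/(1+e₀)·log₁₀(σ'_f/σ'_0) = 0.08×3.7/2.1×log₁₀(87.727/31.327)
    = 0.14095 × 0.44721 = 0.06304 m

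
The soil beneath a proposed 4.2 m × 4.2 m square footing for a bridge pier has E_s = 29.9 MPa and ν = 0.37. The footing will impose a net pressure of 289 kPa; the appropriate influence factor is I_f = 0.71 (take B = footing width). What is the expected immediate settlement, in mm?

S_e ≈ 24.9 mm

Immediate (elastic) settlement: S_e = q·B·(1−ν²)/E_s · I_f.
E_s = 29.9 MPa = 29900 kPa.
S_e = 289 × 4.2 × (1 − 0.37²) / 29900 × 0.71
    = 289 × 4.2 × 0.8631 / 29900 × 0.71
    = 0.02488 m = 24.88 mm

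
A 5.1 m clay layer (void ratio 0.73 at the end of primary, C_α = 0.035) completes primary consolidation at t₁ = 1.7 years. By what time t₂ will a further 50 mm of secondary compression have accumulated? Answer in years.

S_s = C_α·H/(1+e_p)·log₁₀(t₂/t₁) ⇒ log₁₀(t₂/t₁) = S_s·(1+e_p)/(C_α·H).
log₁₀(t₂/t₁) = 0.05 × (1+0.73) / (0.035×5.1) = 0.4846
t₂ = t₁ × 10^0.4846 = 1.7 × 3.052 = 5.189 years

t₂ ≈ 5.19 years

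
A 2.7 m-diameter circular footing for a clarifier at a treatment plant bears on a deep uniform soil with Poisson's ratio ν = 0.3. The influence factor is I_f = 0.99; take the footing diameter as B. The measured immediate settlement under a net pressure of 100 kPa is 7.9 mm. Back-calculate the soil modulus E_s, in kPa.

S_e = q·B·(1−ν²)/E_s · I_f  ⇒  E_s = q·B·(1−ν²)·I_f / S_e.
E_s = 100 × 2.7 × 0.91 × 0.99 / 0.0079 = 30790 kPa

E_s ≈ 30800 kPa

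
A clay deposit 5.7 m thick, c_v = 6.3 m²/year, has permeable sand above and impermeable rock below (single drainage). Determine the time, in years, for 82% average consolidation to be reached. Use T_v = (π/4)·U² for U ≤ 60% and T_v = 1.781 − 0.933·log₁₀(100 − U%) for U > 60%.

t ≈ 3.14 years

Drainage path length: H_d = H = 5.7 m (single drainage).
U > 60%: T_v = 1.781 − 0.933·log₁₀(100 − 82) = 0.60983.
t = T_v·H_d²/c_v = 0.60983×5.7²/6.3 = 3.145 years.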